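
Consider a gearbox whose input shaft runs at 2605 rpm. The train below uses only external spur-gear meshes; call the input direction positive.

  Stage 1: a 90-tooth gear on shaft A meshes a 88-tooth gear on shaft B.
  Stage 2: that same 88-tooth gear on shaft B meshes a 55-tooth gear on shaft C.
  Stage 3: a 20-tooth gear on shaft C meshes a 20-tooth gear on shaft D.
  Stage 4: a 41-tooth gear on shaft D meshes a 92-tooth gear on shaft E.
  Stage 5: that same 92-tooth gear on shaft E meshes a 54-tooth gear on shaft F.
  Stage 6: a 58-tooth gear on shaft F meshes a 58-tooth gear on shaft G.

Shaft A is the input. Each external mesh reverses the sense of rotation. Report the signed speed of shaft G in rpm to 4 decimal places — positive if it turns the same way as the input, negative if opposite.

Stage 1 [90T→88T]: ω = 2605.0000×90/88 = 2664.2045 rpm, dir flips to −; running = −2664.2045
Stage 2 [88T→55T]: ω = 2664.2045×88/55 = 4262.7273 rpm, dir flips to +; running = +4262.7273
Stage 3 [20T→20T]: ω = 4262.7273×20/20 = 4262.7273 rpm, dir flips to −; running = −4262.7273
Stage 4 [41T→92T]: ω = 4262.7273×41/92 = 1899.6937 rpm, dir flips to +; running = +1899.6937
Stage 5 [92T→54T]: ω = 1899.6937×92/54 = 3236.5152 rpm, dir flips to −; running = −3236.5152
Stage 6 [58T→58T]: ω = 3236.5152×58/58 = 3236.5152 rpm, dir flips to +; running = +3236.5152

+3236.5152 rpm (same as input, |ω| = 3236.5152 rpm)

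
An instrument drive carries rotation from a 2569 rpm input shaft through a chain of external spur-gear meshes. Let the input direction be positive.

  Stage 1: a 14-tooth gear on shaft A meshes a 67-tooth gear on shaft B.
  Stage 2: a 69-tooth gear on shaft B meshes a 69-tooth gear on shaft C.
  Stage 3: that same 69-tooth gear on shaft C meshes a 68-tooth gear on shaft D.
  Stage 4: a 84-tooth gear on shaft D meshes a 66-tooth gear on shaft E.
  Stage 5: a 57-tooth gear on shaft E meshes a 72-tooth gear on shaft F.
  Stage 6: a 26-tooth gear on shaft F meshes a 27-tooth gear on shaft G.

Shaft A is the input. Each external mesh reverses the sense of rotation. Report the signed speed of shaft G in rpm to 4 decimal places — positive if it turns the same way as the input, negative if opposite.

+528.4998 rpm (same as input, |ω| = 528.4998 rpm)

Stage 1 [14T→67T]: ω = 2569.0000×14/67 = 536.8060 rpm, dir flips to −; running = −536.8060
Stage 2 [69T→69T]: ω = 536.8060×69/69 = 536.8060 rpm, dir flips to +; running = +536.8060
Stage 3 [69T→68T]: ω = 536.8060×69/68 = 544.7002 rpm, dir flips to −; running = −544.7002
Stage 4 [84T→66T]: ω = 544.7002×84/66 = 693.2548 rpm, dir flips to +; running = +693.2548
Stage 5 [57T→72T]: ω = 693.2548×57/72 = 548.8267 rpm, dir flips to −; running = −548.8267
Stage 6 [26T→27T]: ω = 548.8267×26/27 = 528.4998 rpm, dir flips to +; running = +528.4998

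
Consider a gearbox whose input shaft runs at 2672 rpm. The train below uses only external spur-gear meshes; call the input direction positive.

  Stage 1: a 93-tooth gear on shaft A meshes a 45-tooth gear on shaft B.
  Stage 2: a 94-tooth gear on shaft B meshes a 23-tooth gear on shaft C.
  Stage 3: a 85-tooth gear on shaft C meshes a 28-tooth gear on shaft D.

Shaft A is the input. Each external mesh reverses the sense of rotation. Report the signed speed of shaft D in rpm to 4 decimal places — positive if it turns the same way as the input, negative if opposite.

Stage 1 [93T→45T]: ω = 2672.0000×93/45 = 5522.1333 rpm, dir flips to −; running = −5522.1333
Stage 2 [94T→23T]: ω = 5522.1333×94/23 = 22568.7188 rpm, dir flips to +; running = +22568.7188
Stage 3 [85T→28T]: ω = 22568.7188×85/28 = 68512.1822 rpm, dir flips to −; running = −68512.1822

-68512.1822 rpm (opposite to input, |ω| = 68512.1822 rpm)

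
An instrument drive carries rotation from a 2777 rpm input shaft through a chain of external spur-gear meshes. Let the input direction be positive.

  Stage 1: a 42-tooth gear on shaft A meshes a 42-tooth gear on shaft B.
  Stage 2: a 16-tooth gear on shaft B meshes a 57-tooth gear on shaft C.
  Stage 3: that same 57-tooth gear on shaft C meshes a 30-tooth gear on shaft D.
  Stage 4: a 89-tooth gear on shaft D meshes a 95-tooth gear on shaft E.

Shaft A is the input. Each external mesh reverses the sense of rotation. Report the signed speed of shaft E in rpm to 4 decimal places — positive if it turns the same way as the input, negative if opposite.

Stage 1 [42T→42T]: ω = 2777.0000×42/42 = 2777.0000 rpm, dir flips to −; running = −2777.0000
Stage 2 [16T→57T]: ω = 2777.0000×16/57 = 779.5088 rpm, dir flips to +; running = +779.5088
Stage 3 [57T→30T]: ω = 779.5088×57/30 = 1481.0667 rpm, dir flips to −; running = −1481.0667
Stage 4 [89T→95T]: ω = 1481.0667×89/95 = 1387.5256 rpm, dir flips to +; running = +1387.5256

+1387.5256 rpm (same as input, |ω| = 1387.5256 rpm)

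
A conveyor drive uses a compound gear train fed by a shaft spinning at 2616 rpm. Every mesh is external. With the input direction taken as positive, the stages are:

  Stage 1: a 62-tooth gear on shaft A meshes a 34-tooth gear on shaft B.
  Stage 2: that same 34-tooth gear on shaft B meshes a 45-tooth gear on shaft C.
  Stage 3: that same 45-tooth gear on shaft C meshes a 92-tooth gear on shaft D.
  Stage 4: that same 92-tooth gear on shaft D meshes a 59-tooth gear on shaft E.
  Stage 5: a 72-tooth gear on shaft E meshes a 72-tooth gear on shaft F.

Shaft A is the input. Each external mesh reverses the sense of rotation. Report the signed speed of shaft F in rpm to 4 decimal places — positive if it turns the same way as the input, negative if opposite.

Stage 1 [62T→34T]: ω = 2616.0000×62/34 = 4770.3529 rpm, dir flips to −; running = −4770.3529
Stage 2 [34T→45T]: ω = 4770.3529×34/45 = 3604.2667 rpm, dir flips to +; running = +3604.2667
Stage 3 [45T→92T]: ω = 3604.2667×45/92 = 1762.9565 rpm, dir flips to −; running = −1762.9565
Stage 4 [92T→59T]: ω = 1762.9565×92/59 = 2749.0169 rpm, dir flips to +; running = +2749.0169
Stage 5 [72T→72T]: ω = 2749.0169×72/72 = 2749.0169 rpm, dir flips to −; running = −2749.0169

-2749.0169 rpm (opposite to input, |ω| = 2749.0169 rpm)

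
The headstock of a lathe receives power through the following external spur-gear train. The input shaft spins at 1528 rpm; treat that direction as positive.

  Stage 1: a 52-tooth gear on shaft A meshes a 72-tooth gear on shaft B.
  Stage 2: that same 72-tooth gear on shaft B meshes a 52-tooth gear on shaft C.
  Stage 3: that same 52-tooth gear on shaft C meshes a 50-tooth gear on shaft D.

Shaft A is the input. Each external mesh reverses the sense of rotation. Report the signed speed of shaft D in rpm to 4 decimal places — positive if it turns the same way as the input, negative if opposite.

Stage 1 [52T→72T]: ω = 1528.0000×52/72 = 1103.5556 rpm, dir flips to −; running = −1103.5556
Stage 2 [72T→52T]: ω = 1103.5556×72/52 = 1528.0000 rpm, dir flips to +; running = +1528.0000
Stage 3 [52T→50T]: ω = 1528.0000×52/50 = 1589.1200 rpm, dir flips to −; running = −1589.1200

-1589.1200 rpm (opposite to input, |ω| = 1589.1200 rpm)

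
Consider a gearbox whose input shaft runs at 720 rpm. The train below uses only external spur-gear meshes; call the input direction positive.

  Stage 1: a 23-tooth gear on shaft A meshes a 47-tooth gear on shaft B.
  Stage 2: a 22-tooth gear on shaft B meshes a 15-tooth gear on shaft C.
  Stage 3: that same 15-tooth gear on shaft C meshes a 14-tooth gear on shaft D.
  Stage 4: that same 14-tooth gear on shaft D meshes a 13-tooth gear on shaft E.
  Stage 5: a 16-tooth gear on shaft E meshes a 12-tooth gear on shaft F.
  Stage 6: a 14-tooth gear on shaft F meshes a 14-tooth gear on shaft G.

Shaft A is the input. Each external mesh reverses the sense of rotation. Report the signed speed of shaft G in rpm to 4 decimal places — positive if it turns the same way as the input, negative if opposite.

Stage 1 [23T→47T]: ω = 720.0000×23/47 = 352.3404 rpm, dir flips to −; running = −352.3404
Stage 2 [22T→15T]: ω = 352.3404×22/15 = 516.7660 rpm, dir flips to +; running = +516.7660
Stage 3 [15T→14T]: ω = 516.7660×15/14 = 553.6778 rpm, dir flips to −; running = −553.6778
Stage 4 [14T→13T]: ω = 553.6778×14/13 = 596.2684 rpm, dir flips to +; running = +596.2684
Stage 5 [16T→12T]: ω = 596.2684×16/12 = 795.0245 rpm, dir flips to −; running = −795.0245
Stage 6 [14T→14T]: ω = 795.0245×14/14 = 795.0245 rpm, dir flips to +; running = +795.0245

+795.0245 rpm (same as input, |ω| = 795.0245 rpm)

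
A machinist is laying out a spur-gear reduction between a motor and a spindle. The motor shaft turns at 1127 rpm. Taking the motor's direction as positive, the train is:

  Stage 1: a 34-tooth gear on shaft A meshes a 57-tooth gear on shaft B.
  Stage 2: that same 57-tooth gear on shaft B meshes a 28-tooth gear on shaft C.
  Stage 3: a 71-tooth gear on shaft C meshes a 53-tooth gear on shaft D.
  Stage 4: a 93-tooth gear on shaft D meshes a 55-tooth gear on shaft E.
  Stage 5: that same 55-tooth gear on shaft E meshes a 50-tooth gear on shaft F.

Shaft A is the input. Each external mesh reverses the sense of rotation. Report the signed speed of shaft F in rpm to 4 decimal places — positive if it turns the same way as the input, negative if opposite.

-3409.8889 rpm (opposite to input, |ω| = 3409.8889 rpm)

Stage 1 [34T→57T]: ω = 1127.0000×34/57 = 672.2456 rpm, dir flips to −; running = −672.2456
Stage 2 [57T→28T]: ω = 672.2456×57/28 = 1368.5000 rpm, dir flips to +; running = +1368.5000
Stage 3 [71T→53T]: ω = 1368.5000×71/53 = 1833.2736 rpm, dir flips to −; running = −1833.2736
Stage 4 [93T→55T]: ω = 1833.2736×93/55 = 3099.8990 rpm, dir flips to +; running = +3099.8990
Stage 5 [55T→50T]: ω = 3099.8990×55/50 = 3409.8889 rpm, dir flips to −; running = −3409.8889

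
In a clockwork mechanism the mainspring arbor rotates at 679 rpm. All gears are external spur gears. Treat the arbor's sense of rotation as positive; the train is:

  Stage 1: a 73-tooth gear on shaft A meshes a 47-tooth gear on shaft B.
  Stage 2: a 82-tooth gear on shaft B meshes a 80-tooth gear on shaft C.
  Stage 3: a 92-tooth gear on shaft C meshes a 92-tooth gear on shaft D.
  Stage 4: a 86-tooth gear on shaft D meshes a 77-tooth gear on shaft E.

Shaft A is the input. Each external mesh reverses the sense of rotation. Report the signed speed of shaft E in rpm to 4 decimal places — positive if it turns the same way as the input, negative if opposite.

+1207.3310 rpm (same as input, |ω| = 1207.3310 rpm)

Stage 1 [73T→47T]: ω = 679.0000×73/47 = 1054.6170 rpm, dir flips to −; running = −1054.6170
Stage 2 [82T→80T]: ω = 1054.6170×82/80 = 1080.9824 rpm, dir flips to +; running = +1080.9824
Stage 3 [92T→92T]: ω = 1080.9824×92/92 = 1080.9824 rpm, dir flips to −; running = −1080.9824
Stage 4 [86T→77T]: ω = 1080.9824×86/77 = 1207.3310 rpm, dir flips to +; running = +1207.3310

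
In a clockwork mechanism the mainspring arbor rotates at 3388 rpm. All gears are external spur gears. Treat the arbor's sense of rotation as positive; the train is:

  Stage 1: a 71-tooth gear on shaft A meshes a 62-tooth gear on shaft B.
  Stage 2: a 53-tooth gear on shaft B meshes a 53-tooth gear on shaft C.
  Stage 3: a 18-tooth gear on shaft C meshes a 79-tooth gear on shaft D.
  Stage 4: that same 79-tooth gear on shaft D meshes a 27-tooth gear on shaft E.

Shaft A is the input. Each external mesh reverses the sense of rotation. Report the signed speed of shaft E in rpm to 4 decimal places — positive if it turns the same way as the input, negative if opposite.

Stage 1 [71T→62T]: ω = 3388.0000×71/62 = 3879.8065 rpm, dir flips to −; running = −3879.8065
Stage 2 [53T→53T]: ω = 3879.8065×53/53 = 3879.8065 rpm, dir flips to +; running = +3879.8065
Stage 3 [18T→79T]: ω = 3879.8065×18/79 = 884.0065 rpm, dir flips to −; running = −884.0065
Stage 4 [79T→27T]: ω = 884.0065×79/27 = 2586.5376 rpm, dir flips to +; running = +2586.5376

+2586.5376 rpm (same as input, |ω| = 2586.5376 rpm)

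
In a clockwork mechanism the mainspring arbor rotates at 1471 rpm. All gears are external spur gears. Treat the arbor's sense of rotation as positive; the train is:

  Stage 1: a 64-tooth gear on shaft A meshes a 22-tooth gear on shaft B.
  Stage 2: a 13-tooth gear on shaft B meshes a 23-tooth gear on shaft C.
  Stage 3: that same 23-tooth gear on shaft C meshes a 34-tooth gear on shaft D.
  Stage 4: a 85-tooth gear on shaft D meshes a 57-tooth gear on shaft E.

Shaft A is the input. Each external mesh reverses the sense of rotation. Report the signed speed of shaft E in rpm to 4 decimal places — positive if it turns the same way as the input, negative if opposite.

+2439.9362 rpm (same as input, |ω| = 2439.9362 rpm)

Stage 1 [64T→22T]: ω = 1471.0000×64/22 = 4279.2727 rpm, dir flips to −; running = −4279.2727
Stage 2 [13T→23T]: ω = 4279.2727×13/23 = 2418.7194 rpm, dir flips to +; running = +2418.7194
Stage 3 [23T→34T]: ω = 2418.7194×23/34 = 1636.1925 rpm, dir flips to −; running = −1636.1925
Stage 4 [85T→57T]: ω = 1636.1925×85/57 = 2439.9362 rpm, dir flips to +; running = +2439.9362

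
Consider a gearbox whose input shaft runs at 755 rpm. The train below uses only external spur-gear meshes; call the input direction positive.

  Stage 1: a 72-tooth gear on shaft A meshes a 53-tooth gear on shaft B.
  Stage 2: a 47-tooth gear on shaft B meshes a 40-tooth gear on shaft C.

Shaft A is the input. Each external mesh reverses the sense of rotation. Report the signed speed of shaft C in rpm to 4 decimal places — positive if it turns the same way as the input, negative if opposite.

+1205.1509 rpm (same as input, |ω| = 1205.1509 rpm)

Stage 1 [72T→53T]: ω = 755.0000×72/53 = 1025.6604 rpm, dir flips to −; running = −1025.6604
Stage 2 [47T→40T]: ω = 1025.6604×47/40 = 1205.1509 rpm, dir flips to +; running = +1205.1509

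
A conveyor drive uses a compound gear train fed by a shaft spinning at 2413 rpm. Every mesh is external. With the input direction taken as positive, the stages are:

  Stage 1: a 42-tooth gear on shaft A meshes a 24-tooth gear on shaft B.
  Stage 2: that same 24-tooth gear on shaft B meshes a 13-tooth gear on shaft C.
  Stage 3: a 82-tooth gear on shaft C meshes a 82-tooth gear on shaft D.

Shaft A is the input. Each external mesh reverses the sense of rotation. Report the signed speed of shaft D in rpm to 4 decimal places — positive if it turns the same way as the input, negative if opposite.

Stage 1 [42T→24T]: ω = 2413.0000×42/24 = 4222.7500 rpm, dir flips to −; running = −4222.7500
Stage 2 [24T→13T]: ω = 4222.7500×24/13 = 7795.8462 rpm, dir flips to +; running = +7795.8462
Stage 3 [82T→82T]: ω = 7795.8462×82/82 = 7795.8462 rpm, dir flips to −; running = −7795.8462

-7795.8462 rpm (opposite to input, |ω| = 7795.8462 rpm)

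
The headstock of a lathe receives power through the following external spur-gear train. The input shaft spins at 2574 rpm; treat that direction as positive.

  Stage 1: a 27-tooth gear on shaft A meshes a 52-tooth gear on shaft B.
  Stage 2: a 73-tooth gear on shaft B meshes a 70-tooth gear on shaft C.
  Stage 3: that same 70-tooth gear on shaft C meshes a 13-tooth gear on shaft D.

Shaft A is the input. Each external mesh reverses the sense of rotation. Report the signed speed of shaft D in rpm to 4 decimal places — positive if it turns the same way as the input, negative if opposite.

-7504.9615 rpm (opposite to input, |ω| = 7504.9615 rpm)

Stage 1 [27T→52T]: ω = 2574.0000×27/52 = 1336.5000 rpm, dir flips to −; running = −1336.5000
Stage 2 [73T→70T]: ω = 1336.5000×73/70 = 1393.7786 rpm, dir flips to +; running = +1393.7786
Stage 3 [70T→13T]: ω = 1393.7786×70/13 = 7504.9615 rpm, dir flips to −; running = −7504.9615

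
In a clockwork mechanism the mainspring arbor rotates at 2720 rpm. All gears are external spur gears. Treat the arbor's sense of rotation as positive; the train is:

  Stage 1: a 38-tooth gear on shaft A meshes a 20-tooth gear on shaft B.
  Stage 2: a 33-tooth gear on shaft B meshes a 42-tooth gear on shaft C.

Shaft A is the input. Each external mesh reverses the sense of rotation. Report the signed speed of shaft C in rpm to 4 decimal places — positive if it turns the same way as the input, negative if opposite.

Stage 1 [38T→20T]: ω = 2720.0000×38/20 = 5168.0000 rpm, dir flips to −; running = −5168.0000
Stage 2 [33T→42T]: ω = 5168.0000×33/42 = 4060.5714 rpm, dir flips to +; running = +4060.5714

+4060.5714 rpm (same as input, |ω| = 4060.5714 rpm)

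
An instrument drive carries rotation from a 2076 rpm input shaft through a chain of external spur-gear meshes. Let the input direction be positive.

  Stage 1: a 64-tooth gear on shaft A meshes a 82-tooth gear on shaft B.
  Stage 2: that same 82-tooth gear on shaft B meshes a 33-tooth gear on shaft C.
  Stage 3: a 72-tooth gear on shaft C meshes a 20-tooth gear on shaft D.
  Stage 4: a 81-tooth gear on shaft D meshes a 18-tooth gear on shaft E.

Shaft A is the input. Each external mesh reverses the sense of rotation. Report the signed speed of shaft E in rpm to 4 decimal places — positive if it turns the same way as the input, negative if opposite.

+65224.1455 rpm (same as input, |ω| = 65224.1455 rpm)

Stage 1 [64T→82T]: ω = 2076.0000×64/82 = 1620.2927 rpm, dir flips to −; running = −1620.2927
Stage 2 [82T→33T]: ω = 1620.2927×82/33 = 4026.1818 rpm, dir flips to +; running = +4026.1818
Stage 3 [72T→20T]: ω = 4026.1818×72/20 = 14494.2545 rpm, dir flips to −; running = −14494.2545
Stage 4 [81T→18T]: ω = 14494.2545×81/18 = 65224.1455 rpm, dir flips to +; running = +65224.1455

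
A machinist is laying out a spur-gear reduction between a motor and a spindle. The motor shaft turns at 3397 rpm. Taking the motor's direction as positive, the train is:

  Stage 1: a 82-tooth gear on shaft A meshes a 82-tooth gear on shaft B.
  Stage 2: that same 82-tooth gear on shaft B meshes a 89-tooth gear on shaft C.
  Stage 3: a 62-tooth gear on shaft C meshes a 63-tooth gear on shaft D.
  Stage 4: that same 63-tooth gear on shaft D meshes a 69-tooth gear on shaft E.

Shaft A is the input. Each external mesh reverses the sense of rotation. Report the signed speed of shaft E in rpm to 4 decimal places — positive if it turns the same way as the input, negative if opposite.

Stage 1 [82T→82T]: ω = 3397.0000×82/82 = 3397.0000 rpm, dir flips to −; running = −3397.0000
Stage 2 [82T→89T]: ω = 3397.0000×82/89 = 3129.8202 rpm, dir flips to +; running = +3129.8202
Stage 3 [62T→63T]: ω = 3129.8202×62/63 = 3080.1405 rpm, dir flips to −; running = −3080.1405
Stage 4 [63T→69T]: ω = 3080.1405×63/69 = 2812.3022 rpm, dir flips to +; running = +2812.3022

+2812.3022 rpm (same as input, |ω| = 2812.3022 rpm)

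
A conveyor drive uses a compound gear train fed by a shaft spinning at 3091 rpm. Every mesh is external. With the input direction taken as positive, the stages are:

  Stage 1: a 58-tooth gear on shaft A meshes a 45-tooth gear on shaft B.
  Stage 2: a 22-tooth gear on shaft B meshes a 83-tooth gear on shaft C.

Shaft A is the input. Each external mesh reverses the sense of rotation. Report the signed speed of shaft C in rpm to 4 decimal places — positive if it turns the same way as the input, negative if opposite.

Stage 1 [58T→45T]: ω = 3091.0000×58/45 = 3983.9556 rpm, dir flips to −; running = −3983.9556
Stage 2 [22T→83T]: ω = 3983.9556×22/83 = 1055.9882 rpm, dir flips to +; running = +1055.9882

+1055.9882 rpm (same as input, |ω| = 1055.9882 rpm)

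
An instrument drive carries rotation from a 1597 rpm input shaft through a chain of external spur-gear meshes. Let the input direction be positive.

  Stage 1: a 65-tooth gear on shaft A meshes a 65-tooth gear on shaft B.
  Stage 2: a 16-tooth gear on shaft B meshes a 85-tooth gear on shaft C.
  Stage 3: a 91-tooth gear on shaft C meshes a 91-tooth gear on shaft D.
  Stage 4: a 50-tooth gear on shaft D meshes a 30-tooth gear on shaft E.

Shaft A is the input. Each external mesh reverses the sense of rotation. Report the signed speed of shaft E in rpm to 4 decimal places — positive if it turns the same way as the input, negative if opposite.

Stage 1 [65T→65T]: ω = 1597.0000×65/65 = 1597.0000 rpm, dir flips to −; running = −1597.0000
Stage 2 [16T→85T]: ω = 1597.0000×16/85 = 300.6118 rpm, dir flips to +; running = +300.6118
Stage 3 [91T→91T]: ω = 300.6118×91/91 = 300.6118 rpm, dir flips to −; running = −300.6118
Stage 4 [50T→30T]: ω = 300.6118×50/30 = 501.0196 rpm, dir flips to +; running = +501.0196

+501.0196 rpm (same as input, |ω| = 501.0196 rpm)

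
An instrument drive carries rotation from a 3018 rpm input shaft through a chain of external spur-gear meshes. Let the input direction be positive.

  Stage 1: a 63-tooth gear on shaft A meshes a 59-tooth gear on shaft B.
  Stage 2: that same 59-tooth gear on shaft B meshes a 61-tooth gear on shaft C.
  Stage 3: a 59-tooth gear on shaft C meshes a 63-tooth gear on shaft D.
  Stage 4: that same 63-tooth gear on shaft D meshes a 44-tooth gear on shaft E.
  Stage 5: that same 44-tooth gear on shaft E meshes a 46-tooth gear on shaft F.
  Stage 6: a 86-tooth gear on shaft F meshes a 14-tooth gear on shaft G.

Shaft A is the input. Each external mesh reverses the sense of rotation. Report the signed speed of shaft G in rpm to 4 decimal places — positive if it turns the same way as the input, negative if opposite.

Stage 1 [63T→59T]: ω = 3018.0000×63/59 = 3222.6102 rpm, dir flips to −; running = −3222.6102
Stage 2 [59T→61T]: ω = 3222.6102×59/61 = 3116.9508 rpm, dir flips to +; running = +3116.9508
Stage 3 [59T→63T]: ω = 3116.9508×59/63 = 2919.0492 rpm, dir flips to −; running = −2919.0492
Stage 4 [63T→44T]: ω = 2919.0492×63/44 = 4179.5477 rpm, dir flips to +; running = +4179.5477
Stage 5 [44T→46T]: ω = 4179.5477×44/46 = 3997.8282 rpm, dir flips to −; running = −3997.8282
Stage 6 [86T→14T]: ω = 3997.8282×86/14 = 24558.0877 rpm, dir flips to +; running = +24558.0877

+24558.0877 rpm (same as input, |ω| = 24558.0877 rpm)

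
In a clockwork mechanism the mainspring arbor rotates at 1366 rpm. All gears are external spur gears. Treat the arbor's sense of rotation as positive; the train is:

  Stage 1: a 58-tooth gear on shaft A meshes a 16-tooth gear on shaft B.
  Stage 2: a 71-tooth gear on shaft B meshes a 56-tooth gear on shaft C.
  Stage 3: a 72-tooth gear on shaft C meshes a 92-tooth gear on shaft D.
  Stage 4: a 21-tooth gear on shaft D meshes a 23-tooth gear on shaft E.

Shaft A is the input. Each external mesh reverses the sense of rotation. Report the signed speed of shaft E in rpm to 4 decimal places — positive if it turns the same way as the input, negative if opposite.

Stage 1 [58T→16T]: ω = 1366.0000×58/16 = 4951.7500 rpm, dir flips to −; running = −4951.7500
Stage 2 [71T→56T]: ω = 4951.7500×71/56 = 6278.1116 rpm, dir flips to +; running = +6278.1116
Stage 3 [72T→92T]: ω = 6278.1116×72/92 = 4913.3047 rpm, dir flips to −; running = −4913.3047
Stage 4 [21T→23T]: ω = 4913.3047×21/23 = 4486.0608 rpm, dir flips to +; running = +4486.0608

+4486.0608 rpm (same as input, |ω| = 4486.0608 rpm)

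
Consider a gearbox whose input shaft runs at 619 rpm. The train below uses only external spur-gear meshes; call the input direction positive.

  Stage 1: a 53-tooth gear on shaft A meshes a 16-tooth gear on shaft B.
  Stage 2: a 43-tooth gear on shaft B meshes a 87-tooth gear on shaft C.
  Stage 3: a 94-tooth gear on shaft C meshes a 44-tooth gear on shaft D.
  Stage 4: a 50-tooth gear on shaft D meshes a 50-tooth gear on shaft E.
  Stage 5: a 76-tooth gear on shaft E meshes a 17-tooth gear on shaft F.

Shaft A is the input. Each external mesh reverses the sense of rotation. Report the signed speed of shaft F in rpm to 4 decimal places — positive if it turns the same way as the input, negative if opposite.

Stage 1 [53T→16T]: ω = 619.0000×53/16 = 2050.4375 rpm, dir flips to −; running = −2050.4375
Stage 2 [43T→87T]: ω = 2050.4375×43/87 = 1013.4346 rpm, dir flips to +; running = +1013.4346
Stage 3 [94T→44T]: ω = 1013.4346×94/44 = 2165.0649 rpm, dir flips to −; running = −2165.0649
Stage 4 [50T→50T]: ω = 2165.0649×50/50 = 2165.0649 rpm, dir flips to +; running = +2165.0649
Stage 5 [76T→17T]: ω = 2165.0649×76/17 = 9679.1136 rpm, dir flips to −; running = −9679.1136

-9679.1136 rpm (opposite to input, |ω| = 9679.1136 rpm)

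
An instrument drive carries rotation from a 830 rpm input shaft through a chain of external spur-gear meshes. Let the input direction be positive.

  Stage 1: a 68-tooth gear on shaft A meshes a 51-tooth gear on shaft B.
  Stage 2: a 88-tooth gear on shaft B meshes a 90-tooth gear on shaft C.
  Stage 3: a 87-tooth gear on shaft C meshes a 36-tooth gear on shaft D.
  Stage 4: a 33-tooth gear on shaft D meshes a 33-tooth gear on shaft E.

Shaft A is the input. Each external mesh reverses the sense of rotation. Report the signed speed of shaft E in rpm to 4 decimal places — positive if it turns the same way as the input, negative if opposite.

Stage 1 [68T→51T]: ω = 830.0000×68/51 = 1106.6667 rpm, dir flips to −; running = −1106.6667
Stage 2 [88T→90T]: ω = 1106.6667×88/90 = 1082.0741 rpm, dir flips to +; running = +1082.0741
Stage 3 [87T→36T]: ω = 1082.0741×87/36 = 2615.0123 rpm, dir flips to −; running = −2615.0123
Stage 4 [33T→33T]: ω = 2615.0123×33/33 = 2615.0123 rpm, dir flips to +; running = +2615.0123

+2615.0123 rpm (same as input, |ω| = 2615.0123 rpm)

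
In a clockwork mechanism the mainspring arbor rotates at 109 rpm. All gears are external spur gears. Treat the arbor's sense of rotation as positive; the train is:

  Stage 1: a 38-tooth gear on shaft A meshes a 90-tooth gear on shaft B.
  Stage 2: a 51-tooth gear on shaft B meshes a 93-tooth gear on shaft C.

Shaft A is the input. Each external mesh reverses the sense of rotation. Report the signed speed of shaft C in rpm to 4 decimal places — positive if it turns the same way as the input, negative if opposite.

Stage 1 [38T→90T]: ω = 109.0000×38/90 = 46.0222 rpm, dir flips to −; running = −46.0222
Stage 2 [51T→93T]: ω = 46.0222×51/93 = 25.2380 rpm, dir flips to +; running = +25.2380

+25.2380 rpm (same as input, |ω| = 25.2380 rpm)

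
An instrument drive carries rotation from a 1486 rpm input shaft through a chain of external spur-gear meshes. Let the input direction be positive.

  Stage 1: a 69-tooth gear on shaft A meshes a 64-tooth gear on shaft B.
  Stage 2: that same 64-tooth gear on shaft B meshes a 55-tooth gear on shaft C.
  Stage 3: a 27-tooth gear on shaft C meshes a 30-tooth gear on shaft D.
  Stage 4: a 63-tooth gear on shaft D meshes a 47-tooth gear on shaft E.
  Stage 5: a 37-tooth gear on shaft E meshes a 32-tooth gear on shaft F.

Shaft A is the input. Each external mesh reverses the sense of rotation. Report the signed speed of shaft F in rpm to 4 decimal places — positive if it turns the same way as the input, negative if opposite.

-2600.4120 rpm (opposite to input, |ω| = 2600.4120 rpm)

Stage 1 [69T→64T]: ω = 1486.0000×69/64 = 1602.0938 rpm, dir flips to −; running = −1602.0938
Stage 2 [64T→55T]: ω = 1602.0938×64/55 = 1864.2545 rpm, dir flips to +; running = +1864.2545
Stage 3 [27T→30T]: ω = 1864.2545×27/30 = 1677.8291 rpm, dir flips to −; running = −1677.8291
Stage 4 [63T→47T]: ω = 1677.8291×63/47 = 2249.0050 rpm, dir flips to +; running = +2249.0050
Stage 5 [37T→32T]: ω = 2249.0050×37/32 = 2600.4120 rpm, dir flips to −; running = −2600.4120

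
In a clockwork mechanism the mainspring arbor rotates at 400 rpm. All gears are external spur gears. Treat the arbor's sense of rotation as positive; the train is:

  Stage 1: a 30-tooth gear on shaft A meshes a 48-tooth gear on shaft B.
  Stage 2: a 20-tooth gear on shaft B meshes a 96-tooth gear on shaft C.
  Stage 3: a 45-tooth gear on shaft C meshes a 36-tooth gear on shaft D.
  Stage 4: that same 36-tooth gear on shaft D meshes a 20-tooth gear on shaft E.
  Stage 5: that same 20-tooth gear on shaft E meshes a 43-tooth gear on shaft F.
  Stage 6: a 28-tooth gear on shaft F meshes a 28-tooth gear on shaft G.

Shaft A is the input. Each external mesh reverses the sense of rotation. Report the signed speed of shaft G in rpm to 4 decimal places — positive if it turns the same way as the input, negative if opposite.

Stage 1 [30T→48T]: ω = 400.0000×30/48 = 250.0000 rpm, dir flips to −; running = −250.0000
Stage 2 [20T→96T]: ω = 250.0000×20/96 = 52.0833 rpm, dir flips to +; running = +52.0833
Stage 3 [45T→36T]: ω = 52.0833×45/36 = 65.1042 rpm, dir flips to −; running = −65.1042
Stage 4 [36T→20T]: ω = 65.1042×36/20 = 117.1875 rpm, dir flips to +; running = +117.1875
Stage 5 [20T→43T]: ω = 117.1875×20/43 = 54.5058 rpm, dir flips to −; running = −54.5058
Stage 6 [28T→28T]: ω = 54.5058×28/28 = 54.5058 rpm, dir flips to +; running = +54.5058

+54.5058 rpm (same as input, |ω| = 54.5058 rpm)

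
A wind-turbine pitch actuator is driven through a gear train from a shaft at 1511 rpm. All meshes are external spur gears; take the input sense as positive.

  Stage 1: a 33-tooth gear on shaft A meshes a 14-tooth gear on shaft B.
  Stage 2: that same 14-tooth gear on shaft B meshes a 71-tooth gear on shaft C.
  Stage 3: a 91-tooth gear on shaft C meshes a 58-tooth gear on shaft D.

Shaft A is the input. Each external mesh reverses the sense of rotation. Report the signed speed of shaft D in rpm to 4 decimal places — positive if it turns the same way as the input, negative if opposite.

Stage 1 [33T→14T]: ω = 1511.0000×33/14 = 3561.6429 rpm, dir flips to −; running = −3561.6429
Stage 2 [14T→71T]: ω = 3561.6429×14/71 = 702.2958 rpm, dir flips to +; running = +702.2958
Stage 3 [91T→58T]: ω = 702.2958×91/58 = 1101.8779 rpm, dir flips to −; running = −1101.8779

-1101.8779 rpm (opposite to input, |ω| = 1101.8779 rpm)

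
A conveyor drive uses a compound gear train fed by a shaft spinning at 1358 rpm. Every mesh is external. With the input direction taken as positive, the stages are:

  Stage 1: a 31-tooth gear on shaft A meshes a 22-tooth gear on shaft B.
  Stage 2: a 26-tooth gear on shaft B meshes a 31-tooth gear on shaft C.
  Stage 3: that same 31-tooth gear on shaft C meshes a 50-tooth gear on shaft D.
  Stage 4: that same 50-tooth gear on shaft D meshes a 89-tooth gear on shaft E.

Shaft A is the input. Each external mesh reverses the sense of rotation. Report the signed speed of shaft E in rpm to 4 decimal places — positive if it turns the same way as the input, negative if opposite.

Stage 1 [31T→22T]: ω = 1358.0000×31/22 = 1913.5455 rpm, dir flips to −; running = −1913.5455
Stage 2 [26T→31T]: ω = 1913.5455×26/31 = 1604.9091 rpm, dir flips to +; running = +1604.9091
Stage 3 [31T→50T]: ω = 1604.9091×31/50 = 995.0436 rpm, dir flips to −; running = −995.0436
Stage 4 [50T→89T]: ω = 995.0436×50/89 = 559.0133 rpm, dir flips to +; running = +559.0133

+559.0133 rpm (same as input, |ω| = 559.0133 rpm)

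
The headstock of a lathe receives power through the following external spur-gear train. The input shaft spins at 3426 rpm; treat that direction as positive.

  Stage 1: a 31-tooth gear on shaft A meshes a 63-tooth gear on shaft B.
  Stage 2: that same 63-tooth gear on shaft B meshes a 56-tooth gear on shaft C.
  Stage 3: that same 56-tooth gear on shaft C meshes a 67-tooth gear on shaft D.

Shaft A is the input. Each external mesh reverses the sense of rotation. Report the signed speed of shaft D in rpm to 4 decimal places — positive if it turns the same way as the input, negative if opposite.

-1585.1642 rpm (opposite to input, |ω| = 1585.1642 rpm)

Stage 1 [31T→63T]: ω = 3426.0000×31/63 = 1685.8095 rpm, dir flips to −; running = −1685.8095
Stage 2 [63T→56T]: ω = 1685.8095×63/56 = 1896.5357 rpm, dir flips to +; running = +1896.5357
Stage 3 [56T→67T]: ω = 1896.5357×56/67 = 1585.1642 rpm, dir flips to −; running = −1585.1642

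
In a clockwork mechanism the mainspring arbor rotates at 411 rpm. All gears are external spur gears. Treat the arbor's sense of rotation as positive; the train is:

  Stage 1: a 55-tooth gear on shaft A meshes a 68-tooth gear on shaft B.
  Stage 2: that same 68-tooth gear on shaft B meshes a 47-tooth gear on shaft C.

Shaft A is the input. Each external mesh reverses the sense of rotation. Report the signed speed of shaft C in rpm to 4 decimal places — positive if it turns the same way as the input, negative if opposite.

+480.9574 rpm (same as input, |ω| = 480.9574 rpm)

Stage 1 [55T→68T]: ω = 411.0000×55/68 = 332.4265 rpm, dir flips to −; running = −332.4265
Stage 2 [68T→47T]: ω = 332.4265×68/47 = 480.9574 rpm, dir flips to +; running = +480.9574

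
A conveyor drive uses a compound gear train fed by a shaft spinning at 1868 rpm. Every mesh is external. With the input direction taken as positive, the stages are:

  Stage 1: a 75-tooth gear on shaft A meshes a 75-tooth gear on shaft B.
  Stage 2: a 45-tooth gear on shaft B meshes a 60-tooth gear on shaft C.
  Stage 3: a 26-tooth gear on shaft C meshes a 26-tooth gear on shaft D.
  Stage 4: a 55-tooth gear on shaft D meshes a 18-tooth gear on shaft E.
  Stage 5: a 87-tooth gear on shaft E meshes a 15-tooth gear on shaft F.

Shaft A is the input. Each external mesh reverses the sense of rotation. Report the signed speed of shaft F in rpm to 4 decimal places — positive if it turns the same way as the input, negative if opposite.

-24828.8333 rpm (opposite to input, |ω| = 24828.8333 rpm)

Stage 1 [75T→75T]: ω = 1868.0000×75/75 = 1868.0000 rpm, dir flips to −; running = −1868.0000
Stage 2 [45T→60T]: ω = 1868.0000×45/60 = 1401.0000 rpm, dir flips to +; running = +1401.0000
Stage 3 [26T→26T]: ω = 1401.0000×26/26 = 1401.0000 rpm, dir flips to −; running = −1401.0000
Stage 4 [55T→18T]: ω = 1401.0000×55/18 = 4280.8333 rpm, dir flips to +; running = +4280.8333
Stage 5 [87T→15T]: ω = 4280.8333×87/15 = 24828.8333 rpm, dir flips to −; running = −24828.8333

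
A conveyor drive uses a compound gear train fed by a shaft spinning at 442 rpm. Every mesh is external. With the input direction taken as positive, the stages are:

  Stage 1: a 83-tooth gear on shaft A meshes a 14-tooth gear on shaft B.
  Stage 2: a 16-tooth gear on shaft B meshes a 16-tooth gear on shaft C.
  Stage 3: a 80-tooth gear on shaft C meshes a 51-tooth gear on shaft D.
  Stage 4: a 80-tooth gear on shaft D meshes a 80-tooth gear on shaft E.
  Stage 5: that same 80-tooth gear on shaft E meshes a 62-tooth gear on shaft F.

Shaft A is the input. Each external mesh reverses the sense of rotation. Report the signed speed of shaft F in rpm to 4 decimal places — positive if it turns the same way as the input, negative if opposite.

Stage 1 [83T→14T]: ω = 442.0000×83/14 = 2620.4286 rpm, dir flips to −; running = −2620.4286
Stage 2 [16T→16T]: ω = 2620.4286×16/16 = 2620.4286 rpm, dir flips to +; running = +2620.4286
Stage 3 [80T→51T]: ω = 2620.4286×80/51 = 4110.4762 rpm, dir flips to −; running = −4110.4762
Stage 4 [80T→80T]: ω = 4110.4762×80/80 = 4110.4762 rpm, dir flips to +; running = +4110.4762
Stage 5 [80T→62T]: ω = 4110.4762×80/62 = 5303.8402 rpm, dir flips to −; running = −5303.8402

-5303.8402 rpm (opposite to input, |ω| = 5303.8402 rpm)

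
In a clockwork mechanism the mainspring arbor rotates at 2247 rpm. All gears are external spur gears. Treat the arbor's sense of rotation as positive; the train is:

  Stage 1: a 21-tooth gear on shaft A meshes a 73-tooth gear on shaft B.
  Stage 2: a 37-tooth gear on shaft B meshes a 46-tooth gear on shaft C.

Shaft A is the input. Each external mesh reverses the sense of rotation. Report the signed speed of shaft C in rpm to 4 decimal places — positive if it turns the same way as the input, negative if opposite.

+519.9282 rpm (same as input, |ω| = 519.9282 rpm)

Stage 1 [21T→73T]: ω = 2247.0000×21/73 = 646.3973 rpm, dir flips to −; running = −646.3973
Stage 2 [37T→46T]: ω = 646.3973×37/46 = 519.9282 rpm, dir flips to +; running = +519.9282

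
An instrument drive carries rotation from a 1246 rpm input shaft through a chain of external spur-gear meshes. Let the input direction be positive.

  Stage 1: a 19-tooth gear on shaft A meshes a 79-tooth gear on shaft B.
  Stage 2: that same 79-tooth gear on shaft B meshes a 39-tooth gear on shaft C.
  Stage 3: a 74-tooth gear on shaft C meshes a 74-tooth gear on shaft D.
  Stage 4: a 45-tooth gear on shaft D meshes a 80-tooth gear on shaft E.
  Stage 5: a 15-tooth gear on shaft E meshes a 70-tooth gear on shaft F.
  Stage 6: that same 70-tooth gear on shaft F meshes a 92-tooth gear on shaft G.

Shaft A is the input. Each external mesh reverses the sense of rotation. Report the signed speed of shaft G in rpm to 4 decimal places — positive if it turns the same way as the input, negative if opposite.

Stage 1 [19T→79T]: ω = 1246.0000×19/79 = 299.6709 rpm, dir flips to −; running = −299.6709
Stage 2 [79T→39T]: ω = 299.6709×79/39 = 607.0256 rpm, dir flips to +; running = +607.0256
Stage 3 [74T→74T]: ω = 607.0256×74/74 = 607.0256 rpm, dir flips to −; running = −607.0256
Stage 4 [45T→80T]: ω = 607.0256×45/80 = 341.4519 rpm, dir flips to +; running = +341.4519
Stage 5 [15T→70T]: ω = 341.4519×15/70 = 73.1683 rpm, dir flips to −; running = −73.1683
Stage 6 [70T→92T]: ω = 73.1683×70/92 = 55.6715 rpm, dir flips to +; running = +55.6715

+55.6715 rpm (same as input, |ω| = 55.6715 rpm)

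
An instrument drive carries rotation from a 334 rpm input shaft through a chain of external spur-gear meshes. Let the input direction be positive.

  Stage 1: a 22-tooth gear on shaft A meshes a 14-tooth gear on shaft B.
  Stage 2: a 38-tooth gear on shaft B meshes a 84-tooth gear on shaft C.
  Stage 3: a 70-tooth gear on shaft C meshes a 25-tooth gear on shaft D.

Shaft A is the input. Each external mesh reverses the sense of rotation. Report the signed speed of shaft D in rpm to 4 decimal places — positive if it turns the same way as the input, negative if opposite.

Stage 1 [22T→14T]: ω = 334.0000×22/14 = 524.8571 rpm, dir flips to −; running = −524.8571
Stage 2 [38T→84T]: ω = 524.8571×38/84 = 237.4354 rpm, dir flips to +; running = +237.4354
Stage 3 [70T→25T]: ω = 237.4354×70/25 = 664.8190 rpm, dir flips to −; running = −664.8190

-664.8190 rpm (opposite to input, |ω| = 664.8190 rpm)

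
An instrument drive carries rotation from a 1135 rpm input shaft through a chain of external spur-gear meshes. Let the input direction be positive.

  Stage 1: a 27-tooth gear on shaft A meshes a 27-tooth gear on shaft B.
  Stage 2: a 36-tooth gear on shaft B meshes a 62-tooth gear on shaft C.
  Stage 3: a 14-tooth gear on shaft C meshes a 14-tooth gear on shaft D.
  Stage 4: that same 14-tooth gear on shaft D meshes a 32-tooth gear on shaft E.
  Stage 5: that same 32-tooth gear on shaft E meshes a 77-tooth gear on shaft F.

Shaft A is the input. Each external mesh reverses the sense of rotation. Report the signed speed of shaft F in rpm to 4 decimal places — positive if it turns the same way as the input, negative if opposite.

-119.8240 rpm (opposite to input, |ω| = 119.8240 rpm)

Stage 1 [27T→27T]: ω = 1135.0000×27/27 = 1135.0000 rpm, dir flips to −; running = −1135.0000
Stage 2 [36T→62T]: ω = 1135.0000×36/62 = 659.0323 rpm, dir flips to +; running = +659.0323
Stage 3 [14T→14T]: ω = 659.0323×14/14 = 659.0323 rpm, dir flips to −; running = −659.0323
Stage 4 [14T→32T]: ω = 659.0323×14/32 = 288.3266 rpm, dir flips to +; running = +288.3266
Stage 5 [32T→77T]: ω = 288.3266×32/77 = 119.8240 rpm, dir flips to −; running = −119.8240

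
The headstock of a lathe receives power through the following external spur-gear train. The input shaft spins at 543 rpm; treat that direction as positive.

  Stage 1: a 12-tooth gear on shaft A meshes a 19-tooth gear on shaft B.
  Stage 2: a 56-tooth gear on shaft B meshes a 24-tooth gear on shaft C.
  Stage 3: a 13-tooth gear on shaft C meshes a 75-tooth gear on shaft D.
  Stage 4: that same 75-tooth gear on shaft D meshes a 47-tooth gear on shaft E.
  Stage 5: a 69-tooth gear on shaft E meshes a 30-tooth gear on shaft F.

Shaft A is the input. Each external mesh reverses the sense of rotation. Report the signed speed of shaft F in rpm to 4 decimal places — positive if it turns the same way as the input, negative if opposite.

Stage 1 [12T→19T]: ω = 543.0000×12/19 = 342.9474 rpm, dir flips to −; running = −342.9474
Stage 2 [56T→24T]: ω = 342.9474×56/24 = 800.2105 rpm, dir flips to +; running = +800.2105
Stage 3 [13T→75T]: ω = 800.2105×13/75 = 138.7032 rpm, dir flips to −; running = −138.7032
Stage 4 [75T→47T]: ω = 138.7032×75/47 = 221.3348 rpm, dir flips to +; running = +221.3348
Stage 5 [69T→30T]: ω = 221.3348×69/30 = 509.0701 rpm, dir flips to −; running = −509.0701

-509.0701 rpm (opposite to input, |ω| = 509.0701 rpm)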